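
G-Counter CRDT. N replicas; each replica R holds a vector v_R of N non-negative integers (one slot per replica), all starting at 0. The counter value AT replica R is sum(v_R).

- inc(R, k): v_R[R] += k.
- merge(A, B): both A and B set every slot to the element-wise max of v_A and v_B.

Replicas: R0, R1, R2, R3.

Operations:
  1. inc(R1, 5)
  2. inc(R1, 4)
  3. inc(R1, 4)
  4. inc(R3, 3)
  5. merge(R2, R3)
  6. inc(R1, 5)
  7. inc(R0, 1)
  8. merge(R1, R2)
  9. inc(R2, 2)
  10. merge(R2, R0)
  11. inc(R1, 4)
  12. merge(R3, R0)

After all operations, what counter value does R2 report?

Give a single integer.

Op 1: inc R1 by 5 -> R1=(0,5,0,0) value=5
Op 2: inc R1 by 4 -> R1=(0,9,0,0) value=9
Op 3: inc R1 by 4 -> R1=(0,13,0,0) value=13
Op 4: inc R3 by 3 -> R3=(0,0,0,3) value=3
Op 5: merge R2<->R3 -> R2=(0,0,0,3) R3=(0,0,0,3)
Op 6: inc R1 by 5 -> R1=(0,18,0,0) value=18
Op 7: inc R0 by 1 -> R0=(1,0,0,0) value=1
Op 8: merge R1<->R2 -> R1=(0,18,0,3) R2=(0,18,0,3)
Op 9: inc R2 by 2 -> R2=(0,18,2,3) value=23
Op 10: merge R2<->R0 -> R2=(1,18,2,3) R0=(1,18,2,3)
Op 11: inc R1 by 4 -> R1=(0,22,0,3) value=25
Op 12: merge R3<->R0 -> R3=(1,18,2,3) R0=(1,18,2,3)

Answer: 24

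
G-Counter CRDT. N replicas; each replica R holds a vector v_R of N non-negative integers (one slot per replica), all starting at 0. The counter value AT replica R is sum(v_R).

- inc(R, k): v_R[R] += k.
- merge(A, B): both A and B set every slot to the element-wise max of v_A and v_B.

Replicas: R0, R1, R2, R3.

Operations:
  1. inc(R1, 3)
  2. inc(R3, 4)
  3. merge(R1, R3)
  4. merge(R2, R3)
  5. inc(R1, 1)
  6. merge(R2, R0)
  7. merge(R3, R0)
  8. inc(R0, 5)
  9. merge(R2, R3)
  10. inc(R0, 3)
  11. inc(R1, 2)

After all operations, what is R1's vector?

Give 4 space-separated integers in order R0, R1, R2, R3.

Answer: 0 6 0 4

Derivation:
Op 1: inc R1 by 3 -> R1=(0,3,0,0) value=3
Op 2: inc R3 by 4 -> R3=(0,0,0,4) value=4
Op 3: merge R1<->R3 -> R1=(0,3,0,4) R3=(0,3,0,4)
Op 4: merge R2<->R3 -> R2=(0,3,0,4) R3=(0,3,0,4)
Op 5: inc R1 by 1 -> R1=(0,4,0,4) value=8
Op 6: merge R2<->R0 -> R2=(0,3,0,4) R0=(0,3,0,4)
Op 7: merge R3<->R0 -> R3=(0,3,0,4) R0=(0,3,0,4)
Op 8: inc R0 by 5 -> R0=(5,3,0,4) value=12
Op 9: merge R2<->R3 -> R2=(0,3,0,4) R3=(0,3,0,4)
Op 10: inc R0 by 3 -> R0=(8,3,0,4) value=15
Op 11: inc R1 by 2 -> R1=(0,6,0,4) value=10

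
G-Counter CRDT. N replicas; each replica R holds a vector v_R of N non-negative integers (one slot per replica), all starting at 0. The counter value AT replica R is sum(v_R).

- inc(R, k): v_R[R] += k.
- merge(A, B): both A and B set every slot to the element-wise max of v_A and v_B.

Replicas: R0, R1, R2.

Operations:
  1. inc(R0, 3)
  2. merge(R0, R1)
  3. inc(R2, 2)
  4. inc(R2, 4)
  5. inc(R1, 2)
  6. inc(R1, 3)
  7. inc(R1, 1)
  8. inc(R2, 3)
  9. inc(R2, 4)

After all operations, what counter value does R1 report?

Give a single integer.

Answer: 9

Derivation:
Op 1: inc R0 by 3 -> R0=(3,0,0) value=3
Op 2: merge R0<->R1 -> R0=(3,0,0) R1=(3,0,0)
Op 3: inc R2 by 2 -> R2=(0,0,2) value=2
Op 4: inc R2 by 4 -> R2=(0,0,6) value=6
Op 5: inc R1 by 2 -> R1=(3,2,0) value=5
Op 6: inc R1 by 3 -> R1=(3,5,0) value=8
Op 7: inc R1 by 1 -> R1=(3,6,0) value=9
Op 8: inc R2 by 3 -> R2=(0,0,9) value=9
Op 9: inc R2 by 4 -> R2=(0,0,13) value=13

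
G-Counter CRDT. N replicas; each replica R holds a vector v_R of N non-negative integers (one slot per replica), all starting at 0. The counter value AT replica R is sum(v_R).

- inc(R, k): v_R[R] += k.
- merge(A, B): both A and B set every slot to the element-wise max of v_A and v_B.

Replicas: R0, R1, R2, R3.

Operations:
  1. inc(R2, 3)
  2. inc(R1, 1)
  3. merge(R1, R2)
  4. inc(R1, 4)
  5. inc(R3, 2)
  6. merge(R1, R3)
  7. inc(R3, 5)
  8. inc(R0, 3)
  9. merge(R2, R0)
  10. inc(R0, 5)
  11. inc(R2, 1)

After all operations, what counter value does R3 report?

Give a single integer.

Answer: 15

Derivation:
Op 1: inc R2 by 3 -> R2=(0,0,3,0) value=3
Op 2: inc R1 by 1 -> R1=(0,1,0,0) value=1
Op 3: merge R1<->R2 -> R1=(0,1,3,0) R2=(0,1,3,0)
Op 4: inc R1 by 4 -> R1=(0,5,3,0) value=8
Op 5: inc R3 by 2 -> R3=(0,0,0,2) value=2
Op 6: merge R1<->R3 -> R1=(0,5,3,2) R3=(0,5,3,2)
Op 7: inc R3 by 5 -> R3=(0,5,3,7) value=15
Op 8: inc R0 by 3 -> R0=(3,0,0,0) value=3
Op 9: merge R2<->R0 -> R2=(3,1,3,0) R0=(3,1,3,0)
Op 10: inc R0 by 5 -> R0=(8,1,3,0) value=12
Op 11: inc R2 by 1 -> R2=(3,1,4,0) value=8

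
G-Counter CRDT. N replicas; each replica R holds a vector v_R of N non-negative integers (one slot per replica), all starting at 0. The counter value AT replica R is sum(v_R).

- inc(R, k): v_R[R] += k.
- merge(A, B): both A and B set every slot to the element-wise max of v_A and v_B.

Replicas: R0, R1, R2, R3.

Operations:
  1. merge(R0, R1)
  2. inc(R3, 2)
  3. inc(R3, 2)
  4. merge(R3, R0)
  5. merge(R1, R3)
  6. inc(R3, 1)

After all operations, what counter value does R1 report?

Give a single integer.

Answer: 4

Derivation:
Op 1: merge R0<->R1 -> R0=(0,0,0,0) R1=(0,0,0,0)
Op 2: inc R3 by 2 -> R3=(0,0,0,2) value=2
Op 3: inc R3 by 2 -> R3=(0,0,0,4) value=4
Op 4: merge R3<->R0 -> R3=(0,0,0,4) R0=(0,0,0,4)
Op 5: merge R1<->R3 -> R1=(0,0,0,4) R3=(0,0,0,4)
Op 6: inc R3 by 1 -> R3=(0,0,0,5) value=5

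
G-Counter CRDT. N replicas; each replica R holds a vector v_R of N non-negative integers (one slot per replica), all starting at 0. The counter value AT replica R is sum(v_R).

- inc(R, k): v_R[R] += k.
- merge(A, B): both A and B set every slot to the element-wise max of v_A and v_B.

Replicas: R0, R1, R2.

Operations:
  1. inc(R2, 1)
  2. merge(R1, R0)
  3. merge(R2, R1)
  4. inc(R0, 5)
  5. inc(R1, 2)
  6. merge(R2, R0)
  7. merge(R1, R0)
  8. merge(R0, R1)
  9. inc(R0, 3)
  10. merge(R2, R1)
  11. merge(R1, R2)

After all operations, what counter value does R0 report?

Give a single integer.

Op 1: inc R2 by 1 -> R2=(0,0,1) value=1
Op 2: merge R1<->R0 -> R1=(0,0,0) R0=(0,0,0)
Op 3: merge R2<->R1 -> R2=(0,0,1) R1=(0,0,1)
Op 4: inc R0 by 5 -> R0=(5,0,0) value=5
Op 5: inc R1 by 2 -> R1=(0,2,1) value=3
Op 6: merge R2<->R0 -> R2=(5,0,1) R0=(5,0,1)
Op 7: merge R1<->R0 -> R1=(5,2,1) R0=(5,2,1)
Op 8: merge R0<->R1 -> R0=(5,2,1) R1=(5,2,1)
Op 9: inc R0 by 3 -> R0=(8,2,1) value=11
Op 10: merge R2<->R1 -> R2=(5,2,1) R1=(5,2,1)
Op 11: merge R1<->R2 -> R1=(5,2,1) R2=(5,2,1)

Answer: 11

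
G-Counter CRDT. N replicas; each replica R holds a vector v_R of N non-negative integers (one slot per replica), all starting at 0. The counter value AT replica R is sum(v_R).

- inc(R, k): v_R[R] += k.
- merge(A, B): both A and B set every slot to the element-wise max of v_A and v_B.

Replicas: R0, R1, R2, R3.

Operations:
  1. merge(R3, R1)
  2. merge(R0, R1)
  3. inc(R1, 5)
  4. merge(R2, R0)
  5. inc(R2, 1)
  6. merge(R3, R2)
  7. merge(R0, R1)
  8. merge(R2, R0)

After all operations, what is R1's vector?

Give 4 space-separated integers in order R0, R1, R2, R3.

Answer: 0 5 0 0

Derivation:
Op 1: merge R3<->R1 -> R3=(0,0,0,0) R1=(0,0,0,0)
Op 2: merge R0<->R1 -> R0=(0,0,0,0) R1=(0,0,0,0)
Op 3: inc R1 by 5 -> R1=(0,5,0,0) value=5
Op 4: merge R2<->R0 -> R2=(0,0,0,0) R0=(0,0,0,0)
Op 5: inc R2 by 1 -> R2=(0,0,1,0) value=1
Op 6: merge R3<->R2 -> R3=(0,0,1,0) R2=(0,0,1,0)
Op 7: merge R0<->R1 -> R0=(0,5,0,0) R1=(0,5,0,0)
Op 8: merge R2<->R0 -> R2=(0,5,1,0) R0=(0,5,1,0)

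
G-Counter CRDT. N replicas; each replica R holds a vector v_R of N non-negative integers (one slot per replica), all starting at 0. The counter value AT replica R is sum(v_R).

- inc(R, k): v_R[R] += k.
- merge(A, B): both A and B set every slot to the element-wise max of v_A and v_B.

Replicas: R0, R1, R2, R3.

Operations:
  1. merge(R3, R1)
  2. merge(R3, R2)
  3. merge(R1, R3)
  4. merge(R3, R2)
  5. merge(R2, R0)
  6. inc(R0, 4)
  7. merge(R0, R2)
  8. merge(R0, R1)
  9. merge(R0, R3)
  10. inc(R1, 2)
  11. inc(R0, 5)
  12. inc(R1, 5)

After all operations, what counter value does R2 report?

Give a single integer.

Answer: 4

Derivation:
Op 1: merge R3<->R1 -> R3=(0,0,0,0) R1=(0,0,0,0)
Op 2: merge R3<->R2 -> R3=(0,0,0,0) R2=(0,0,0,0)
Op 3: merge R1<->R3 -> R1=(0,0,0,0) R3=(0,0,0,0)
Op 4: merge R3<->R2 -> R3=(0,0,0,0) R2=(0,0,0,0)
Op 5: merge R2<->R0 -> R2=(0,0,0,0) R0=(0,0,0,0)
Op 6: inc R0 by 4 -> R0=(4,0,0,0) value=4
Op 7: merge R0<->R2 -> R0=(4,0,0,0) R2=(4,0,0,0)
Op 8: merge R0<->R1 -> R0=(4,0,0,0) R1=(4,0,0,0)
Op 9: merge R0<->R3 -> R0=(4,0,0,0) R3=(4,0,0,0)
Op 10: inc R1 by 2 -> R1=(4,2,0,0) value=6
Op 11: inc R0 by 5 -> R0=(9,0,0,0) value=9
Op 12: inc R1 by 5 -> R1=(4,7,0,0) value=11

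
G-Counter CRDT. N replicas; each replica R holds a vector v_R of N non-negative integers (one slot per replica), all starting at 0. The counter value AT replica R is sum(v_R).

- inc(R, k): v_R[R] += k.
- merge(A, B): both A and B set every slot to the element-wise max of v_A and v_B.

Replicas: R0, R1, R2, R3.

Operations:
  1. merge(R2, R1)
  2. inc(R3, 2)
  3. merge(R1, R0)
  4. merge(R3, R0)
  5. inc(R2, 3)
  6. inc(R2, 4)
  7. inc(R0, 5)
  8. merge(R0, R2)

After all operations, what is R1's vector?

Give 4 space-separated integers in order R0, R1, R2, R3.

Answer: 0 0 0 0

Derivation:
Op 1: merge R2<->R1 -> R2=(0,0,0,0) R1=(0,0,0,0)
Op 2: inc R3 by 2 -> R3=(0,0,0,2) value=2
Op 3: merge R1<->R0 -> R1=(0,0,0,0) R0=(0,0,0,0)
Op 4: merge R3<->R0 -> R3=(0,0,0,2) R0=(0,0,0,2)
Op 5: inc R2 by 3 -> R2=(0,0,3,0) value=3
Op 6: inc R2 by 4 -> R2=(0,0,7,0) value=7
Op 7: inc R0 by 5 -> R0=(5,0,0,2) value=7
Op 8: merge R0<->R2 -> R0=(5,0,7,2) R2=(5,0,7,2)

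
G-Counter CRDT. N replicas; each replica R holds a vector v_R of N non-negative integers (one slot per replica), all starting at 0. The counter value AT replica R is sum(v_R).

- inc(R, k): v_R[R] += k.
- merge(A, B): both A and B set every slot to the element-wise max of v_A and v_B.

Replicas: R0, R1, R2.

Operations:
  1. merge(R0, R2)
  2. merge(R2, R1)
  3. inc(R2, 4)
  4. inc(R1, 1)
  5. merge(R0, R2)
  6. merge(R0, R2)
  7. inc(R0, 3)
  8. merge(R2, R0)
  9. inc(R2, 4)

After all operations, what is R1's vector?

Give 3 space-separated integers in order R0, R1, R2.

Op 1: merge R0<->R2 -> R0=(0,0,0) R2=(0,0,0)
Op 2: merge R2<->R1 -> R2=(0,0,0) R1=(0,0,0)
Op 3: inc R2 by 4 -> R2=(0,0,4) value=4
Op 4: inc R1 by 1 -> R1=(0,1,0) value=1
Op 5: merge R0<->R2 -> R0=(0,0,4) R2=(0,0,4)
Op 6: merge R0<->R2 -> R0=(0,0,4) R2=(0,0,4)
Op 7: inc R0 by 3 -> R0=(3,0,4) value=7
Op 8: merge R2<->R0 -> R2=(3,0,4) R0=(3,0,4)
Op 9: inc R2 by 4 -> R2=(3,0,8) value=11

Answer: 0 1 0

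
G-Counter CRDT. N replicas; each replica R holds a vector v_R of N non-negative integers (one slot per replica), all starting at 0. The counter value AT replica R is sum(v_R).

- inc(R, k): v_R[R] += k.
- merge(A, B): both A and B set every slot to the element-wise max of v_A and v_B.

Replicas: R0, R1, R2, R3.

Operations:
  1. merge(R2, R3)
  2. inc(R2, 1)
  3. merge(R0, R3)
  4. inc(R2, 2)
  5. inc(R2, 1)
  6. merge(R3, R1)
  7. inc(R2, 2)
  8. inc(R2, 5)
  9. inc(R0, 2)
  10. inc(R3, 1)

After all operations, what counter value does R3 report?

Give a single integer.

Answer: 1

Derivation:
Op 1: merge R2<->R3 -> R2=(0,0,0,0) R3=(0,0,0,0)
Op 2: inc R2 by 1 -> R2=(0,0,1,0) value=1
Op 3: merge R0<->R3 -> R0=(0,0,0,0) R3=(0,0,0,0)
Op 4: inc R2 by 2 -> R2=(0,0,3,0) value=3
Op 5: inc R2 by 1 -> R2=(0,0,4,0) value=4
Op 6: merge R3<->R1 -> R3=(0,0,0,0) R1=(0,0,0,0)
Op 7: inc R2 by 2 -> R2=(0,0,6,0) value=6
Op 8: inc R2 by 5 -> R2=(0,0,11,0) value=11
Op 9: inc R0 by 2 -> R0=(2,0,0,0) value=2
Op 10: inc R3 by 1 -> R3=(0,0,0,1) value=1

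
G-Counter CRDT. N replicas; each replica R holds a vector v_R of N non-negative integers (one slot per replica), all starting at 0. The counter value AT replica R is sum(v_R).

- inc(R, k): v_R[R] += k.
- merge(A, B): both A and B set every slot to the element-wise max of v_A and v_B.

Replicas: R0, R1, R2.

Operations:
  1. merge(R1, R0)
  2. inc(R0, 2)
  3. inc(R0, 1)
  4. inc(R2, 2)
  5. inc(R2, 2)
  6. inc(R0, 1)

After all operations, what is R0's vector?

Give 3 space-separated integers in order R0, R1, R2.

Answer: 4 0 0

Derivation:
Op 1: merge R1<->R0 -> R1=(0,0,0) R0=(0,0,0)
Op 2: inc R0 by 2 -> R0=(2,0,0) value=2
Op 3: inc R0 by 1 -> R0=(3,0,0) value=3
Op 4: inc R2 by 2 -> R2=(0,0,2) value=2
Op 5: inc R2 by 2 -> R2=(0,0,4) value=4
Op 6: inc R0 by 1 -> R0=(4,0,0) value=4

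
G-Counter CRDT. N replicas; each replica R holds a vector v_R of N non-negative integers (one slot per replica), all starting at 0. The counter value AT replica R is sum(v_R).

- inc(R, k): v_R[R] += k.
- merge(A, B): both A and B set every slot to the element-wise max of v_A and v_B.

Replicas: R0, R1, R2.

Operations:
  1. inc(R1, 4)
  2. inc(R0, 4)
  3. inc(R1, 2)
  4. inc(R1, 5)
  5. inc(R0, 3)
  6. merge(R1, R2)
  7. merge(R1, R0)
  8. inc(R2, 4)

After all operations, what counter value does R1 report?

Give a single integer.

Op 1: inc R1 by 4 -> R1=(0,4,0) value=4
Op 2: inc R0 by 4 -> R0=(4,0,0) value=4
Op 3: inc R1 by 2 -> R1=(0,6,0) value=6
Op 4: inc R1 by 5 -> R1=(0,11,0) value=11
Op 5: inc R0 by 3 -> R0=(7,0,0) value=7
Op 6: merge R1<->R2 -> R1=(0,11,0) R2=(0,11,0)
Op 7: merge R1<->R0 -> R1=(7,11,0) R0=(7,11,0)
Op 8: inc R2 by 4 -> R2=(0,11,4) value=15

Answer: 18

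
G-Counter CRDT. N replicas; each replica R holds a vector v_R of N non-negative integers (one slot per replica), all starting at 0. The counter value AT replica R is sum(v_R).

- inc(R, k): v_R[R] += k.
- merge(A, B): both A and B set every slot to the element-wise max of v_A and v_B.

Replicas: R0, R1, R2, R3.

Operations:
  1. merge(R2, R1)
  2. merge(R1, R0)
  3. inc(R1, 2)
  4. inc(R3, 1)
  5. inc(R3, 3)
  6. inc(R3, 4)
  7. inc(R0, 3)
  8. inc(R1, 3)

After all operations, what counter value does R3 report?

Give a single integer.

Answer: 8

Derivation:
Op 1: merge R2<->R1 -> R2=(0,0,0,0) R1=(0,0,0,0)
Op 2: merge R1<->R0 -> R1=(0,0,0,0) R0=(0,0,0,0)
Op 3: inc R1 by 2 -> R1=(0,2,0,0) value=2
Op 4: inc R3 by 1 -> R3=(0,0,0,1) value=1
Op 5: inc R3 by 3 -> R3=(0,0,0,4) value=4
Op 6: inc R3 by 4 -> R3=(0,0,0,8) value=8
Op 7: inc R0 by 3 -> R0=(3,0,0,0) value=3
Op 8: inc R1 by 3 -> R1=(0,5,0,0) value=5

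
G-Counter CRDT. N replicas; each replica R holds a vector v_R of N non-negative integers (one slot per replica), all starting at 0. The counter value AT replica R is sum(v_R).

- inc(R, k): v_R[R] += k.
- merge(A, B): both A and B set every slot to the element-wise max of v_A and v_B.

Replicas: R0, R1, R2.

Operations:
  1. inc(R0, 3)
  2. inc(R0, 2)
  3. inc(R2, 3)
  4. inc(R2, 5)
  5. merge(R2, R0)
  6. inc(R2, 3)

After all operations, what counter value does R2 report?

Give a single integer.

Op 1: inc R0 by 3 -> R0=(3,0,0) value=3
Op 2: inc R0 by 2 -> R0=(5,0,0) value=5
Op 3: inc R2 by 3 -> R2=(0,0,3) value=3
Op 4: inc R2 by 5 -> R2=(0,0,8) value=8
Op 5: merge R2<->R0 -> R2=(5,0,8) R0=(5,0,8)
Op 6: inc R2 by 3 -> R2=(5,0,11) value=16

Answer: 16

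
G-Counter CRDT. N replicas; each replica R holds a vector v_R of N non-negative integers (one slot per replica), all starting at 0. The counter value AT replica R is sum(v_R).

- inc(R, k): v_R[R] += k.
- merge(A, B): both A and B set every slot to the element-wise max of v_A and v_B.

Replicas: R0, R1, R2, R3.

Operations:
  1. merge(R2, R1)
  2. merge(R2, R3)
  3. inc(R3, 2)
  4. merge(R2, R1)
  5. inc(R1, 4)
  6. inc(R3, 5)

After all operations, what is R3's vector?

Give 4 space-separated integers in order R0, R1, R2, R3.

Op 1: merge R2<->R1 -> R2=(0,0,0,0) R1=(0,0,0,0)
Op 2: merge R2<->R3 -> R2=(0,0,0,0) R3=(0,0,0,0)
Op 3: inc R3 by 2 -> R3=(0,0,0,2) value=2
Op 4: merge R2<->R1 -> R2=(0,0,0,0) R1=(0,0,0,0)
Op 5: inc R1 by 4 -> R1=(0,4,0,0) value=4
Op 6: inc R3 by 5 -> R3=(0,0,0,7) value=7

Answer: 0 0 0 7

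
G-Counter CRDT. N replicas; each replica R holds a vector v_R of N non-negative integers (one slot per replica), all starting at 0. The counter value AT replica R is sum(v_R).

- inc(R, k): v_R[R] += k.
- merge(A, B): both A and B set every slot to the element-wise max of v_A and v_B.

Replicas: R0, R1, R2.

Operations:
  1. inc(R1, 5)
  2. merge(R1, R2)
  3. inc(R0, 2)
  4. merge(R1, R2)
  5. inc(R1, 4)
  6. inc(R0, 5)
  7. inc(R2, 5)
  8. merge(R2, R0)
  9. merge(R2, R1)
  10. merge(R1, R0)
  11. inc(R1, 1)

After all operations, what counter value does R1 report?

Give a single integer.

Answer: 22

Derivation:
Op 1: inc R1 by 5 -> R1=(0,5,0) value=5
Op 2: merge R1<->R2 -> R1=(0,5,0) R2=(0,5,0)
Op 3: inc R0 by 2 -> R0=(2,0,0) value=2
Op 4: merge R1<->R2 -> R1=(0,5,0) R2=(0,5,0)
Op 5: inc R1 by 4 -> R1=(0,9,0) value=9
Op 6: inc R0 by 5 -> R0=(7,0,0) value=7
Op 7: inc R2 by 5 -> R2=(0,5,5) value=10
Op 8: merge R2<->R0 -> R2=(7,5,5) R0=(7,5,5)
Op 9: merge R2<->R1 -> R2=(7,9,5) R1=(7,9,5)
Op 10: merge R1<->R0 -> R1=(7,9,5) R0=(7,9,5)
Op 11: inc R1 by 1 -> R1=(7,10,5) value=22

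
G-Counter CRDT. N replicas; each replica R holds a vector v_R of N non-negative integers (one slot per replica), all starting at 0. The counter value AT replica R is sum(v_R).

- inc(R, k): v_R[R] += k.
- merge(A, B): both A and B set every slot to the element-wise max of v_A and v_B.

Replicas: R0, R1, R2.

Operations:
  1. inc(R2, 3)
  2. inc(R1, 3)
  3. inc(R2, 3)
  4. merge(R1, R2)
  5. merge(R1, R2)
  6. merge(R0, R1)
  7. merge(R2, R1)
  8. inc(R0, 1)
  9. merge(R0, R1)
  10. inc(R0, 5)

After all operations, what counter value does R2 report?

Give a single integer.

Answer: 9

Derivation:
Op 1: inc R2 by 3 -> R2=(0,0,3) value=3
Op 2: inc R1 by 3 -> R1=(0,3,0) value=3
Op 3: inc R2 by 3 -> R2=(0,0,6) value=6
Op 4: merge R1<->R2 -> R1=(0,3,6) R2=(0,3,6)
Op 5: merge R1<->R2 -> R1=(0,3,6) R2=(0,3,6)
Op 6: merge R0<->R1 -> R0=(0,3,6) R1=(0,3,6)
Op 7: merge R2<->R1 -> R2=(0,3,6) R1=(0,3,6)
Op 8: inc R0 by 1 -> R0=(1,3,6) value=10
Op 9: merge R0<->R1 -> R0=(1,3,6) R1=(1,3,6)
Op 10: inc R0 by 5 -> R0=(6,3,6) value=15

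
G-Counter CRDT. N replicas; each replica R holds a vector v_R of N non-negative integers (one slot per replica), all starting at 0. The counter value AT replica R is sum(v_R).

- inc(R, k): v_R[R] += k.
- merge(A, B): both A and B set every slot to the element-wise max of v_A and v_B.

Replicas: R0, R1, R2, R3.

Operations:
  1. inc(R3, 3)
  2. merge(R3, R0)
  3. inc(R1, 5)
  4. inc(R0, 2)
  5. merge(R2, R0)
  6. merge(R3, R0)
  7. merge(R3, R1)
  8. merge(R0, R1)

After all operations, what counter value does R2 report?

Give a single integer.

Answer: 5

Derivation:
Op 1: inc R3 by 3 -> R3=(0,0,0,3) value=3
Op 2: merge R3<->R0 -> R3=(0,0,0,3) R0=(0,0,0,3)
Op 3: inc R1 by 5 -> R1=(0,5,0,0) value=5
Op 4: inc R0 by 2 -> R0=(2,0,0,3) value=5
Op 5: merge R2<->R0 -> R2=(2,0,0,3) R0=(2,0,0,3)
Op 6: merge R3<->R0 -> R3=(2,0,0,3) R0=(2,0,0,3)
Op 7: merge R3<->R1 -> R3=(2,5,0,3) R1=(2,5,0,3)
Op 8: merge R0<->R1 -> R0=(2,5,0,3) R1=(2,5,0,3)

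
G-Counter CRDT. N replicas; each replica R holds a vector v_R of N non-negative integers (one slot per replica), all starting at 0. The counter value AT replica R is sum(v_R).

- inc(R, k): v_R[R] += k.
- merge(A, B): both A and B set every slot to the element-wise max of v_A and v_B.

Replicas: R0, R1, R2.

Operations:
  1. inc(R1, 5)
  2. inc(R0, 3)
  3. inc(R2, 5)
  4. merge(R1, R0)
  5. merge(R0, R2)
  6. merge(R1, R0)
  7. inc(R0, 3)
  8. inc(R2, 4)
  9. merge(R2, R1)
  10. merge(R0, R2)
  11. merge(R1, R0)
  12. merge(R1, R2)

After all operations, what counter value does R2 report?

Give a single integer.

Op 1: inc R1 by 5 -> R1=(0,5,0) value=5
Op 2: inc R0 by 3 -> R0=(3,0,0) value=3
Op 3: inc R2 by 5 -> R2=(0,0,5) value=5
Op 4: merge R1<->R0 -> R1=(3,5,0) R0=(3,5,0)
Op 5: merge R0<->R2 -> R0=(3,5,5) R2=(3,5,5)
Op 6: merge R1<->R0 -> R1=(3,5,5) R0=(3,5,5)
Op 7: inc R0 by 3 -> R0=(6,5,5) value=16
Op 8: inc R2 by 4 -> R2=(3,5,9) value=17
Op 9: merge R2<->R1 -> R2=(3,5,9) R1=(3,5,9)
Op 10: merge R0<->R2 -> R0=(6,5,9) R2=(6,5,9)
Op 11: merge R1<->R0 -> R1=(6,5,9) R0=(6,5,9)
Op 12: merge R1<->R2 -> R1=(6,5,9) R2=(6,5,9)

Answer: 20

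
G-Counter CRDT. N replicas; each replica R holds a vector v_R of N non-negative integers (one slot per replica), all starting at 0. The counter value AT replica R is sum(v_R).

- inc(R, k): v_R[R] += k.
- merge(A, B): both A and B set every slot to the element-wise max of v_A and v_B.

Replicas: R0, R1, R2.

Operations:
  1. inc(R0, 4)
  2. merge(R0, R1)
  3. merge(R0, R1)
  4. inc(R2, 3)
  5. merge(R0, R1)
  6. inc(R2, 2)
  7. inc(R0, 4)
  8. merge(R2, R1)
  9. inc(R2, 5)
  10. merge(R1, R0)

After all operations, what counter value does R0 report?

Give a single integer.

Op 1: inc R0 by 4 -> R0=(4,0,0) value=4
Op 2: merge R0<->R1 -> R0=(4,0,0) R1=(4,0,0)
Op 3: merge R0<->R1 -> R0=(4,0,0) R1=(4,0,0)
Op 4: inc R2 by 3 -> R2=(0,0,3) value=3
Op 5: merge R0<->R1 -> R0=(4,0,0) R1=(4,0,0)
Op 6: inc R2 by 2 -> R2=(0,0,5) value=5
Op 7: inc R0 by 4 -> R0=(8,0,0) value=8
Op 8: merge R2<->R1 -> R2=(4,0,5) R1=(4,0,5)
Op 9: inc R2 by 5 -> R2=(4,0,10) value=14
Op 10: merge R1<->R0 -> R1=(8,0,5) R0=(8,0,5)

Answer: 13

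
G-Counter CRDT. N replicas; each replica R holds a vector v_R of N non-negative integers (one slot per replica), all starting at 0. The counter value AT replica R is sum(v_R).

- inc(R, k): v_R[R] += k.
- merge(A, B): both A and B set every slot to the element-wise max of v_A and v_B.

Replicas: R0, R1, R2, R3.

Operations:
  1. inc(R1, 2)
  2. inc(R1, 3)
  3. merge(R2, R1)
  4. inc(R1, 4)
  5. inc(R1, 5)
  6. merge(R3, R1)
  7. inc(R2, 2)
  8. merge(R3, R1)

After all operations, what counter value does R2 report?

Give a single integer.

Op 1: inc R1 by 2 -> R1=(0,2,0,0) value=2
Op 2: inc R1 by 3 -> R1=(0,5,0,0) value=5
Op 3: merge R2<->R1 -> R2=(0,5,0,0) R1=(0,5,0,0)
Op 4: inc R1 by 4 -> R1=(0,9,0,0) value=9
Op 5: inc R1 by 5 -> R1=(0,14,0,0) value=14
Op 6: merge R3<->R1 -> R3=(0,14,0,0) R1=(0,14,0,0)
Op 7: inc R2 by 2 -> R2=(0,5,2,0) value=7
Op 8: merge R3<->R1 -> R3=(0,14,0,0) R1=(0,14,0,0)

Answer: 7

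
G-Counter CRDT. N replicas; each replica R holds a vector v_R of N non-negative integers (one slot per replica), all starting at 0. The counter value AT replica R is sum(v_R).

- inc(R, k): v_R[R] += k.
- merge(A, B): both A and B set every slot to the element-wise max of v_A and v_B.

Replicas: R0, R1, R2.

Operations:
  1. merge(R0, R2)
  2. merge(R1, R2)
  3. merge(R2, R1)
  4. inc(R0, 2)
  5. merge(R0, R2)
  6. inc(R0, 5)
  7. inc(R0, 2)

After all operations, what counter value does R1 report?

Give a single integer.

Op 1: merge R0<->R2 -> R0=(0,0,0) R2=(0,0,0)
Op 2: merge R1<->R2 -> R1=(0,0,0) R2=(0,0,0)
Op 3: merge R2<->R1 -> R2=(0,0,0) R1=(0,0,0)
Op 4: inc R0 by 2 -> R0=(2,0,0) value=2
Op 5: merge R0<->R2 -> R0=(2,0,0) R2=(2,0,0)
Op 6: inc R0 by 5 -> R0=(7,0,0) value=7
Op 7: inc R0 by 2 -> R0=(9,0,0) value=9

Answer: 0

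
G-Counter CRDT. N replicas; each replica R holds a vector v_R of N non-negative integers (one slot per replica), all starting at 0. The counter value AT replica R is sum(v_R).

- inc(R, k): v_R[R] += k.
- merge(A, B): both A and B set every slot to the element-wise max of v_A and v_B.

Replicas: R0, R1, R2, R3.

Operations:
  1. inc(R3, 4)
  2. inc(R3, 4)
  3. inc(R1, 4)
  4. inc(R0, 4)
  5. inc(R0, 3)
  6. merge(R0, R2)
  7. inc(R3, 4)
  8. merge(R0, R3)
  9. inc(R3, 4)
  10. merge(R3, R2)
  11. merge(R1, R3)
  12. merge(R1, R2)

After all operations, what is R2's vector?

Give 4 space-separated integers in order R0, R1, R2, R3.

Answer: 7 4 0 16

Derivation:
Op 1: inc R3 by 4 -> R3=(0,0,0,4) value=4
Op 2: inc R3 by 4 -> R3=(0,0,0,8) value=8
Op 3: inc R1 by 4 -> R1=(0,4,0,0) value=4
Op 4: inc R0 by 4 -> R0=(4,0,0,0) value=4
Op 5: inc R0 by 3 -> R0=(7,0,0,0) value=7
Op 6: merge R0<->R2 -> R0=(7,0,0,0) R2=(7,0,0,0)
Op 7: inc R3 by 4 -> R3=(0,0,0,12) value=12
Op 8: merge R0<->R3 -> R0=(7,0,0,12) R3=(7,0,0,12)
Op 9: inc R3 by 4 -> R3=(7,0,0,16) value=23
Op 10: merge R3<->R2 -> R3=(7,0,0,16) R2=(7,0,0,16)
Op 11: merge R1<->R3 -> R1=(7,4,0,16) R3=(7,4,0,16)
Op 12: merge R1<->R2 -> R1=(7,4,0,16) R2=(7,4,0,16)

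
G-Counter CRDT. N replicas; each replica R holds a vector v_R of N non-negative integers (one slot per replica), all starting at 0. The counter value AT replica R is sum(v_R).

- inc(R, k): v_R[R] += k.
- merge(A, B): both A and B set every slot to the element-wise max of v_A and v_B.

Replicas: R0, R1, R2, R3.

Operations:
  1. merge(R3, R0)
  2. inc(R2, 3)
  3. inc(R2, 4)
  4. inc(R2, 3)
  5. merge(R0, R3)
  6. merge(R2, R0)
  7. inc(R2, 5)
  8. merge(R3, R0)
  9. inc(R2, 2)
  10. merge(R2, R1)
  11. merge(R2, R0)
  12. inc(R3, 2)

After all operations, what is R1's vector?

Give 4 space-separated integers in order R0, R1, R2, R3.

Answer: 0 0 17 0

Derivation:
Op 1: merge R3<->R0 -> R3=(0,0,0,0) R0=(0,0,0,0)
Op 2: inc R2 by 3 -> R2=(0,0,3,0) value=3
Op 3: inc R2 by 4 -> R2=(0,0,7,0) value=7
Op 4: inc R2 by 3 -> R2=(0,0,10,0) value=10
Op 5: merge R0<->R3 -> R0=(0,0,0,0) R3=(0,0,0,0)
Op 6: merge R2<->R0 -> R2=(0,0,10,0) R0=(0,0,10,0)
Op 7: inc R2 by 5 -> R2=(0,0,15,0) value=15
Op 8: merge R3<->R0 -> R3=(0,0,10,0) R0=(0,0,10,0)
Op 9: inc R2 by 2 -> R2=(0,0,17,0) value=17
Op 10: merge R2<->R1 -> R2=(0,0,17,0) R1=(0,0,17,0)
Op 11: merge R2<->R0 -> R2=(0,0,17,0) R0=(0,0,17,0)
Op 12: inc R3 by 2 -> R3=(0,0,10,2) value=12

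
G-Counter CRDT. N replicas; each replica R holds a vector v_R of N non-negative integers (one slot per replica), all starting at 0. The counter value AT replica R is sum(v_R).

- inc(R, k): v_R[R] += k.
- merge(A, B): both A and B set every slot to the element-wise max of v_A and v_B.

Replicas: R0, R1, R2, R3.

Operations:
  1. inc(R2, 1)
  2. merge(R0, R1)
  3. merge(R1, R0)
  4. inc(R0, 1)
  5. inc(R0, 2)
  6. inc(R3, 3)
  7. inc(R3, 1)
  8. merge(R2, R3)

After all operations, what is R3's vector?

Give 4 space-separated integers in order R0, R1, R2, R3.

Op 1: inc R2 by 1 -> R2=(0,0,1,0) value=1
Op 2: merge R0<->R1 -> R0=(0,0,0,0) R1=(0,0,0,0)
Op 3: merge R1<->R0 -> R1=(0,0,0,0) R0=(0,0,0,0)
Op 4: inc R0 by 1 -> R0=(1,0,0,0) value=1
Op 5: inc R0 by 2 -> R0=(3,0,0,0) value=3
Op 6: inc R3 by 3 -> R3=(0,0,0,3) value=3
Op 7: inc R3 by 1 -> R3=(0,0,0,4) value=4
Op 8: merge R2<->R3 -> R2=(0,0,1,4) R3=(0,0,1,4)

Answer: 0 0 1 4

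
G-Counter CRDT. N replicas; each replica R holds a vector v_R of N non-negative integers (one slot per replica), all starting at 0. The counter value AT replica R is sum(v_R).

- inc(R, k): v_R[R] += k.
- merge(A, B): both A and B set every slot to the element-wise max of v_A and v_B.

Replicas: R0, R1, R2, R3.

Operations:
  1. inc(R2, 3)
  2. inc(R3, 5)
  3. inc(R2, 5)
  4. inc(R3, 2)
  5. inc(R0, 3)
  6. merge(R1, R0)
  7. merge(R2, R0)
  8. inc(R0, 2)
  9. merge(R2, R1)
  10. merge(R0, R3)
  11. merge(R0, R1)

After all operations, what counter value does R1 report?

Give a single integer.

Answer: 20

Derivation:
Op 1: inc R2 by 3 -> R2=(0,0,3,0) value=3
Op 2: inc R3 by 5 -> R3=(0,0,0,5) value=5
Op 3: inc R2 by 5 -> R2=(0,0,8,0) value=8
Op 4: inc R3 by 2 -> R3=(0,0,0,7) value=7
Op 5: inc R0 by 3 -> R0=(3,0,0,0) value=3
Op 6: merge R1<->R0 -> R1=(3,0,0,0) R0=(3,0,0,0)
Op 7: merge R2<->R0 -> R2=(3,0,8,0) R0=(3,0,8,0)
Op 8: inc R0 by 2 -> R0=(5,0,8,0) value=13
Op 9: merge R2<->R1 -> R2=(3,0,8,0) R1=(3,0,8,0)
Op 10: merge R0<->R3 -> R0=(5,0,8,7) R3=(5,0,8,7)
Op 11: merge R0<->R1 -> R0=(5,0,8,7) R1=(5,0,8,7)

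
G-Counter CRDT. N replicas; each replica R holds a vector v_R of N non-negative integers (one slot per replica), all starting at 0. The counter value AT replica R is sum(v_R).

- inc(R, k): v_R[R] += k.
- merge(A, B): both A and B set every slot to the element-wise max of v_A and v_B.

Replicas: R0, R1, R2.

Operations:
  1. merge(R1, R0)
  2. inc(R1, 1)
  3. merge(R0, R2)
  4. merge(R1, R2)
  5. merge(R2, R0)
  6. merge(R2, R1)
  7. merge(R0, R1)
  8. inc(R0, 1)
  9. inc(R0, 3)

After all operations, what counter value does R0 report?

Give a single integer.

Op 1: merge R1<->R0 -> R1=(0,0,0) R0=(0,0,0)
Op 2: inc R1 by 1 -> R1=(0,1,0) value=1
Op 3: merge R0<->R2 -> R0=(0,0,0) R2=(0,0,0)
Op 4: merge R1<->R2 -> R1=(0,1,0) R2=(0,1,0)
Op 5: merge R2<->R0 -> R2=(0,1,0) R0=(0,1,0)
Op 6: merge R2<->R1 -> R2=(0,1,0) R1=(0,1,0)
Op 7: merge R0<->R1 -> R0=(0,1,0) R1=(0,1,0)
Op 8: inc R0 by 1 -> R0=(1,1,0) value=2
Op 9: inc R0 by 3 -> R0=(4,1,0) value=5

Answer: 5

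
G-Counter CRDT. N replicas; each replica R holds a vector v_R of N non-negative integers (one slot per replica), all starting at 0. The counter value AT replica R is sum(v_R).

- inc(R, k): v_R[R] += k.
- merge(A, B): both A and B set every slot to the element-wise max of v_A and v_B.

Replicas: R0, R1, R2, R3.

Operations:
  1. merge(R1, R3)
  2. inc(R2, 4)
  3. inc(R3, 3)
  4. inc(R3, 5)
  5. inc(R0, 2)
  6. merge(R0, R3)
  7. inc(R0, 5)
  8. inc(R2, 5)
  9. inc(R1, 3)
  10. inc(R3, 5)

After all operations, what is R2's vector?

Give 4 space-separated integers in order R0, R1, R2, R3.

Op 1: merge R1<->R3 -> R1=(0,0,0,0) R3=(0,0,0,0)
Op 2: inc R2 by 4 -> R2=(0,0,4,0) value=4
Op 3: inc R3 by 3 -> R3=(0,0,0,3) value=3
Op 4: inc R3 by 5 -> R3=(0,0,0,8) value=8
Op 5: inc R0 by 2 -> R0=(2,0,0,0) value=2
Op 6: merge R0<->R3 -> R0=(2,0,0,8) R3=(2,0,0,8)
Op 7: inc R0 by 5 -> R0=(7,0,0,8) value=15
Op 8: inc R2 by 5 -> R2=(0,0,9,0) value=9
Op 9: inc R1 by 3 -> R1=(0,3,0,0) value=3
Op 10: inc R3 by 5 -> R3=(2,0,0,13) value=15

Answer: 0 0 9 0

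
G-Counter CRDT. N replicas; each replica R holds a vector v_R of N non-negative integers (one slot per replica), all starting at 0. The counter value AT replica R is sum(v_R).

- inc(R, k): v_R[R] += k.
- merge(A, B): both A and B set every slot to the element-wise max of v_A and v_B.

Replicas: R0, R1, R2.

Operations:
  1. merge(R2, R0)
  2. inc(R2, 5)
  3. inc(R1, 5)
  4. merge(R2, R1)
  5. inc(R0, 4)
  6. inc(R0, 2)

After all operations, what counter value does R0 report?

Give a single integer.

Op 1: merge R2<->R0 -> R2=(0,0,0) R0=(0,0,0)
Op 2: inc R2 by 5 -> R2=(0,0,5) value=5
Op 3: inc R1 by 5 -> R1=(0,5,0) value=5
Op 4: merge R2<->R1 -> R2=(0,5,5) R1=(0,5,5)
Op 5: inc R0 by 4 -> R0=(4,0,0) value=4
Op 6: inc R0 by 2 -> R0=(6,0,0) value=6

Answer: 6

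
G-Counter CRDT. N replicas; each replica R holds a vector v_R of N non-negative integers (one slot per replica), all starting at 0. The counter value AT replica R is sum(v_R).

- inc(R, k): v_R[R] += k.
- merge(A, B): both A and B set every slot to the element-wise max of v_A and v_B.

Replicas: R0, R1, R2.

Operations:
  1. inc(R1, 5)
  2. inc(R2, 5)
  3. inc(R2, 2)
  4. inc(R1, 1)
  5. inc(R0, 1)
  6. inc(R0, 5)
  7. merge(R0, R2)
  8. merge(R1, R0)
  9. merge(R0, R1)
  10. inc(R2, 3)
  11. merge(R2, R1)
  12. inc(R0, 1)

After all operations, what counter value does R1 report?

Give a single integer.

Answer: 22

Derivation:
Op 1: inc R1 by 5 -> R1=(0,5,0) value=5
Op 2: inc R2 by 5 -> R2=(0,0,5) value=5
Op 3: inc R2 by 2 -> R2=(0,0,7) value=7
Op 4: inc R1 by 1 -> R1=(0,6,0) value=6
Op 5: inc R0 by 1 -> R0=(1,0,0) value=1
Op 6: inc R0 by 5 -> R0=(6,0,0) value=6
Op 7: merge R0<->R2 -> R0=(6,0,7) R2=(6,0,7)
Op 8: merge R1<->R0 -> R1=(6,6,7) R0=(6,6,7)
Op 9: merge R0<->R1 -> R0=(6,6,7) R1=(6,6,7)
Op 10: inc R2 by 3 -> R2=(6,0,10) value=16
Op 11: merge R2<->R1 -> R2=(6,6,10) R1=(6,6,10)
Op 12: inc R0 by 1 -> R0=(7,6,7) value=20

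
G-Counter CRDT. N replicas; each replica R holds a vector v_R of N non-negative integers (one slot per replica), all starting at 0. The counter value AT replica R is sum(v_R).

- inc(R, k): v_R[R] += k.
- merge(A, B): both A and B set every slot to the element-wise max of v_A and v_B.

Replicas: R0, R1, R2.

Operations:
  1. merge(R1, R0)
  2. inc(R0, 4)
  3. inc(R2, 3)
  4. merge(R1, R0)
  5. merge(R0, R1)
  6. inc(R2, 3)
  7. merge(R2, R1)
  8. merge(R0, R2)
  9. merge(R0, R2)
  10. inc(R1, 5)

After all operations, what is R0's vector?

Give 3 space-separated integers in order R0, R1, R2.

Op 1: merge R1<->R0 -> R1=(0,0,0) R0=(0,0,0)
Op 2: inc R0 by 4 -> R0=(4,0,0) value=4
Op 3: inc R2 by 3 -> R2=(0,0,3) value=3
Op 4: merge R1<->R0 -> R1=(4,0,0) R0=(4,0,0)
Op 5: merge R0<->R1 -> R0=(4,0,0) R1=(4,0,0)
Op 6: inc R2 by 3 -> R2=(0,0,6) value=6
Op 7: merge R2<->R1 -> R2=(4,0,6) R1=(4,0,6)
Op 8: merge R0<->R2 -> R0=(4,0,6) R2=(4,0,6)
Op 9: merge R0<->R2 -> R0=(4,0,6) R2=(4,0,6)
Op 10: inc R1 by 5 -> R1=(4,5,6) value=15

Answer: 4 0 6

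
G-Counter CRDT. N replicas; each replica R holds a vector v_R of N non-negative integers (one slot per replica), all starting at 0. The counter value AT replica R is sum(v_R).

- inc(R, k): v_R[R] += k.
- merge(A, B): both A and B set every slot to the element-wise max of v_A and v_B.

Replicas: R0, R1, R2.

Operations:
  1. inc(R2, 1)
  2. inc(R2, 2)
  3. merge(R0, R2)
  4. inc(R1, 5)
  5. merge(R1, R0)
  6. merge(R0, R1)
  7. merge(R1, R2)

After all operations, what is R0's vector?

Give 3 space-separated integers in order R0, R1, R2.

Answer: 0 5 3

Derivation:
Op 1: inc R2 by 1 -> R2=(0,0,1) value=1
Op 2: inc R2 by 2 -> R2=(0,0,3) value=3
Op 3: merge R0<->R2 -> R0=(0,0,3) R2=(0,0,3)
Op 4: inc R1 by 5 -> R1=(0,5,0) value=5
Op 5: merge R1<->R0 -> R1=(0,5,3) R0=(0,5,3)
Op 6: merge R0<->R1 -> R0=(0,5,3) R1=(0,5,3)
Op 7: merge R1<->R2 -> R1=(0,5,3) R2=(0,5,3)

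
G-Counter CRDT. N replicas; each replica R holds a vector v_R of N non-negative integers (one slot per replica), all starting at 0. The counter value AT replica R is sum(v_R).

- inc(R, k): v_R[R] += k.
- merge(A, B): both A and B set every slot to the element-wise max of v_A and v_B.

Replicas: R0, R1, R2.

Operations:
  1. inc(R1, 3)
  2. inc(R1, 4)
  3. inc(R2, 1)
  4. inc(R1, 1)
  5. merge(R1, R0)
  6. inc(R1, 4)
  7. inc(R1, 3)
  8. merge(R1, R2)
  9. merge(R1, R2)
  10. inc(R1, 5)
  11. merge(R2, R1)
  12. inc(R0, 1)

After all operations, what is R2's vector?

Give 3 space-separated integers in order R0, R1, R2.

Op 1: inc R1 by 3 -> R1=(0,3,0) value=3
Op 2: inc R1 by 4 -> R1=(0,7,0) value=7
Op 3: inc R2 by 1 -> R2=(0,0,1) value=1
Op 4: inc R1 by 1 -> R1=(0,8,0) value=8
Op 5: merge R1<->R0 -> R1=(0,8,0) R0=(0,8,0)
Op 6: inc R1 by 4 -> R1=(0,12,0) value=12
Op 7: inc R1 by 3 -> R1=(0,15,0) value=15
Op 8: merge R1<->R2 -> R1=(0,15,1) R2=(0,15,1)
Op 9: merge R1<->R2 -> R1=(0,15,1) R2=(0,15,1)
Op 10: inc R1 by 5 -> R1=(0,20,1) value=21
Op 11: merge R2<->R1 -> R2=(0,20,1) R1=(0,20,1)
Op 12: inc R0 by 1 -> R0=(1,8,0) value=9

Answer: 0 20 1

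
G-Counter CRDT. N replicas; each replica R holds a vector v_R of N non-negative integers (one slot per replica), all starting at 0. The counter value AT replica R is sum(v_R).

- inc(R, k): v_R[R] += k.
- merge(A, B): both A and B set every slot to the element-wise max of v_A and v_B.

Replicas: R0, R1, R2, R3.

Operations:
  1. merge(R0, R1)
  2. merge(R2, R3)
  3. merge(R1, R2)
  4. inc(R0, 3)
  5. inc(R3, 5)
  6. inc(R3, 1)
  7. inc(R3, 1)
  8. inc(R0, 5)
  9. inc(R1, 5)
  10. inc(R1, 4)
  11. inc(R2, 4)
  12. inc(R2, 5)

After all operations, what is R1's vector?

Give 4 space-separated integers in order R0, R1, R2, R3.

Op 1: merge R0<->R1 -> R0=(0,0,0,0) R1=(0,0,0,0)
Op 2: merge R2<->R3 -> R2=(0,0,0,0) R3=(0,0,0,0)
Op 3: merge R1<->R2 -> R1=(0,0,0,0) R2=(0,0,0,0)
Op 4: inc R0 by 3 -> R0=(3,0,0,0) value=3
Op 5: inc R3 by 5 -> R3=(0,0,0,5) value=5
Op 6: inc R3 by 1 -> R3=(0,0,0,6) value=6
Op 7: inc R3 by 1 -> R3=(0,0,0,7) value=7
Op 8: inc R0 by 5 -> R0=(8,0,0,0) value=8
Op 9: inc R1 by 5 -> R1=(0,5,0,0) value=5
Op 10: inc R1 by 4 -> R1=(0,9,0,0) value=9
Op 11: inc R2 by 4 -> R2=(0,0,4,0) value=4
Op 12: inc R2 by 5 -> R2=(0,0,9,0) value=9

Answer: 0 9 0 0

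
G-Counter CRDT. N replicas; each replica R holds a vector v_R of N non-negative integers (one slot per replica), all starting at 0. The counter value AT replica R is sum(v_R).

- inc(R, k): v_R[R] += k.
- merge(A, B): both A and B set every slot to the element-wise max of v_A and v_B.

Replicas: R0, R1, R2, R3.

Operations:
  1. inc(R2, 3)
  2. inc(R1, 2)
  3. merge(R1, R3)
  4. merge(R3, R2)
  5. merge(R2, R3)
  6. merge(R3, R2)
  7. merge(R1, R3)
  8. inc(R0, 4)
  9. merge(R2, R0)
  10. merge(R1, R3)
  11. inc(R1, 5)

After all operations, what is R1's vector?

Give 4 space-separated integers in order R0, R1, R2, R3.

Answer: 0 7 3 0

Derivation:
Op 1: inc R2 by 3 -> R2=(0,0,3,0) value=3
Op 2: inc R1 by 2 -> R1=(0,2,0,0) value=2
Op 3: merge R1<->R3 -> R1=(0,2,0,0) R3=(0,2,0,0)
Op 4: merge R3<->R2 -> R3=(0,2,3,0) R2=(0,2,3,0)
Op 5: merge R2<->R3 -> R2=(0,2,3,0) R3=(0,2,3,0)
Op 6: merge R3<->R2 -> R3=(0,2,3,0) R2=(0,2,3,0)
Op 7: merge R1<->R3 -> R1=(0,2,3,0) R3=(0,2,3,0)
Op 8: inc R0 by 4 -> R0=(4,0,0,0) value=4
Op 9: merge R2<->R0 -> R2=(4,2,3,0) R0=(4,2,3,0)
Op 10: merge R1<->R3 -> R1=(0,2,3,0) R3=(0,2,3,0)
Op 11: inc R1 by 5 -> R1=(0,7,3,0) value=10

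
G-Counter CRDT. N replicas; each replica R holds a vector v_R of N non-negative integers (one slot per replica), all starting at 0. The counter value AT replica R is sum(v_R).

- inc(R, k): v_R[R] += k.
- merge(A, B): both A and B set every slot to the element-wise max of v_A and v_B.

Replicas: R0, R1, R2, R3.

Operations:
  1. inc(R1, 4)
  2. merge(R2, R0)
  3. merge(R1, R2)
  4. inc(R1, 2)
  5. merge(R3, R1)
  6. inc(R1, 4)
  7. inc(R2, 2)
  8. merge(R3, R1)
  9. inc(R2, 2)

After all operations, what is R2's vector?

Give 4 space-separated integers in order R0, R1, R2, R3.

Op 1: inc R1 by 4 -> R1=(0,4,0,0) value=4
Op 2: merge R2<->R0 -> R2=(0,0,0,0) R0=(0,0,0,0)
Op 3: merge R1<->R2 -> R1=(0,4,0,0) R2=(0,4,0,0)
Op 4: inc R1 by 2 -> R1=(0,6,0,0) value=6
Op 5: merge R3<->R1 -> R3=(0,6,0,0) R1=(0,6,0,0)
Op 6: inc R1 by 4 -> R1=(0,10,0,0) value=10
Op 7: inc R2 by 2 -> R2=(0,4,2,0) value=6
Op 8: merge R3<->R1 -> R3=(0,10,0,0) R1=(0,10,0,0)
Op 9: inc R2 by 2 -> R2=(0,4,4,0) value=8

Answer: 0 4 4 0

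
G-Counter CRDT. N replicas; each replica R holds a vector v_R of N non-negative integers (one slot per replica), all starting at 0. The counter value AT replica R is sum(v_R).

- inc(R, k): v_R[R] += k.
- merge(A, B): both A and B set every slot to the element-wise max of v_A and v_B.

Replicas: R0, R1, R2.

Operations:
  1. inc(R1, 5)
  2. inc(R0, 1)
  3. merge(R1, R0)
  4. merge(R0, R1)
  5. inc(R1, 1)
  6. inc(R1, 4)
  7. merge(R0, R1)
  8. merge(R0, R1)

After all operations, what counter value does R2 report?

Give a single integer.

Op 1: inc R1 by 5 -> R1=(0,5,0) value=5
Op 2: inc R0 by 1 -> R0=(1,0,0) value=1
Op 3: merge R1<->R0 -> R1=(1,5,0) R0=(1,5,0)
Op 4: merge R0<->R1 -> R0=(1,5,0) R1=(1,5,0)
Op 5: inc R1 by 1 -> R1=(1,6,0) value=7
Op 6: inc R1 by 4 -> R1=(1,10,0) value=11
Op 7: merge R0<->R1 -> R0=(1,10,0) R1=(1,10,0)
Op 8: merge R0<->R1 -> R0=(1,10,0) R1=(1,10,0)

Answer: 0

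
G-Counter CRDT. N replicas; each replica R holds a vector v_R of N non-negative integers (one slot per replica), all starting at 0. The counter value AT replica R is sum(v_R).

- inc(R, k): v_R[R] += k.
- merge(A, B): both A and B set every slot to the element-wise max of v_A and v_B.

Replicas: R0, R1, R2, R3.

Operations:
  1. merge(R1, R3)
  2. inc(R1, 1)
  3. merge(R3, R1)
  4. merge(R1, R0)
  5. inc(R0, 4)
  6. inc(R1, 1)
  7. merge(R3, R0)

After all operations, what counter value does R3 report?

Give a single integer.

Answer: 5

Derivation:
Op 1: merge R1<->R3 -> R1=(0,0,0,0) R3=(0,0,0,0)
Op 2: inc R1 by 1 -> R1=(0,1,0,0) value=1
Op 3: merge R3<->R1 -> R3=(0,1,0,0) R1=(0,1,0,0)
Op 4: merge R1<->R0 -> R1=(0,1,0,0) R0=(0,1,0,0)
Op 5: inc R0 by 4 -> R0=(4,1,0,0) value=5
Op 6: inc R1 by 1 -> R1=(0,2,0,0) value=2
Op 7: merge R3<->R0 -> R3=(4,1,0,0) R0=(4,1,0,0)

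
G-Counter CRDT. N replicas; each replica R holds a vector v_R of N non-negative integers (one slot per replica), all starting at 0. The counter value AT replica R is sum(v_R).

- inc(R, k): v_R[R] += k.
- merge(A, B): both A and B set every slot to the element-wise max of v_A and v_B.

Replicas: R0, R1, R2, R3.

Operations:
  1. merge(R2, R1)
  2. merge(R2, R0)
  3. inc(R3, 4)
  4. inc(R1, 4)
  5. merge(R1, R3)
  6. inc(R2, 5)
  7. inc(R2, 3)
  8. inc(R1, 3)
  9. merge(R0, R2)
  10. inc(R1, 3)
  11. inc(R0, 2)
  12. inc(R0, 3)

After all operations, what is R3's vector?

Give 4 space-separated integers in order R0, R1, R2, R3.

Answer: 0 4 0 4

Derivation:
Op 1: merge R2<->R1 -> R2=(0,0,0,0) R1=(0,0,0,0)
Op 2: merge R2<->R0 -> R2=(0,0,0,0) R0=(0,0,0,0)
Op 3: inc R3 by 4 -> R3=(0,0,0,4) value=4
Op 4: inc R1 by 4 -> R1=(0,4,0,0) value=4
Op 5: merge R1<->R3 -> R1=(0,4,0,4) R3=(0,4,0,4)
Op 6: inc R2 by 5 -> R2=(0,0,5,0) value=5
Op 7: inc R2 by 3 -> R2=(0,0,8,0) value=8
Op 8: inc R1 by 3 -> R1=(0,7,0,4) value=11
Op 9: merge R0<->R2 -> R0=(0,0,8,0) R2=(0,0,8,0)
Op 10: inc R1 by 3 -> R1=(0,10,0,4) value=14
Op 11: inc R0 by 2 -> R0=(2,0,8,0) value=10
Op 12: inc R0 by 3 -> R0=(5,0,8,0) value=13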